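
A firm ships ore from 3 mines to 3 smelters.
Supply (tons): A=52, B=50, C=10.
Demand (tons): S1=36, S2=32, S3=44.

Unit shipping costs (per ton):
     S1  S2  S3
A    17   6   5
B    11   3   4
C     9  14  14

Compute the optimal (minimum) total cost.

One minimum-cost allocation:
  A–S2: 8 × 6 = 48
  A–S3: 44 × 5 = 220
  B–S1: 26 × 11 = 286
  B–S2: 24 × 3 = 72
  C–S1: 10 × 9 = 90
Total = 48 + 220 + 286 + 72 + 90 = 716.
(Supply check: A ships 52; B ships 50; C ships 10.)

716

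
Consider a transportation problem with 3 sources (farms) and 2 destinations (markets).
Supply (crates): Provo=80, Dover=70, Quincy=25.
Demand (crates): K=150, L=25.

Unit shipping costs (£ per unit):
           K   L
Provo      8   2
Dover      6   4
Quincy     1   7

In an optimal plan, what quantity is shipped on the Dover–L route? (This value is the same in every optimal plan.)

0

The minimum-cost plan:
  Provo–K: 55 crates
  Provo–L: 25 crates
  Dover–K: 70 crates
  Quincy–K: 25 crates
Total cost = £935.
The route Dover→L is not used.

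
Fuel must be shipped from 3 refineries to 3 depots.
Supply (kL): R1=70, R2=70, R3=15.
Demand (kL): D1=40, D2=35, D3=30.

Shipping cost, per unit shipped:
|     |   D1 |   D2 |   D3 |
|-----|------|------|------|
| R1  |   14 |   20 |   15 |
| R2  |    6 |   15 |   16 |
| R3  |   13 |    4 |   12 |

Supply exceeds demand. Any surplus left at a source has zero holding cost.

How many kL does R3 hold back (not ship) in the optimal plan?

0

An optimal plan:
  R1 to D3: 30 × 15 = 450
  R2 to D1: 40 × 6 = 240
  R2 to D2: 20 × 15 = 300
  R3 to D2: 15 × 4 = 60
Total cost = 1050.
R3 ships 15 of its 15, leaving 0.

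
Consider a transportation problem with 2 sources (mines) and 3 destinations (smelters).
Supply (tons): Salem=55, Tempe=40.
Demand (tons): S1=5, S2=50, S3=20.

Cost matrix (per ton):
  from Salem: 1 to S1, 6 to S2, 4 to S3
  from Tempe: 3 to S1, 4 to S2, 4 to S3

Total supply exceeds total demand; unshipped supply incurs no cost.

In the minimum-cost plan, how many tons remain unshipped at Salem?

20

An optimal plan:
  Salem to S1: 5 × 1 = 5
  Salem to S2: 10 × 6 = 60
  Salem to S3: 20 × 4 = 80
  Tempe to S2: 40 × 4 = 160
Total cost = 305.
Salem ships 35 of its 55, leaving 20.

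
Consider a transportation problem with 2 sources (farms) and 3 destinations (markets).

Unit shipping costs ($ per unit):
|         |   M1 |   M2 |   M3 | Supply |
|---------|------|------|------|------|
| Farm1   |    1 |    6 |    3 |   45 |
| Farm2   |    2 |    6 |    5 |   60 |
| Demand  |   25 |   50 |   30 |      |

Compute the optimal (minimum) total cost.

425

Optimal allocation:
  Farm1->M1: 15 × $1 = $15
  Farm1->M3: 30 × $3 = $90
  Farm2->M1: 10 × $2 = $20
  Farm2->M2: 50 × $6 = $300
Total = 15 + 90 + 20 + 300 = $425.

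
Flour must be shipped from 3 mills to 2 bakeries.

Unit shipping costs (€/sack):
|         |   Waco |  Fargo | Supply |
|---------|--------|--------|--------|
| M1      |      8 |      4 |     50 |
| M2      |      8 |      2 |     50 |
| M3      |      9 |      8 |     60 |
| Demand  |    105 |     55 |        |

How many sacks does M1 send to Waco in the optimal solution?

Optimal shipments:
  M1→Waco: 45 × €8 = €360
  M1→Fargo: 5 × €4 = €20
  M2→Fargo: 50 × €2 = €100
  M3→Waco: 60 × €9 = €540
Total cost = €1020.
So M1→Waco carries 45 sacks.

45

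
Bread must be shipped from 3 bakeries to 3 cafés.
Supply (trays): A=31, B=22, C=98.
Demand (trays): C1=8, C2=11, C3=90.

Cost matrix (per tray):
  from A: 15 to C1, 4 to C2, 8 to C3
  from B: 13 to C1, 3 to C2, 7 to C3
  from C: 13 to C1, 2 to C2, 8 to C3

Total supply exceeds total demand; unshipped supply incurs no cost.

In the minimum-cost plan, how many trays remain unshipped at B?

An optimal plan:
  B->C3: 22 × 7 = 154
  C->C1: 8 × 13 = 104
  C->C2: 11 × 2 = 22
  C->C3: 68 × 8 = 544
Total cost = 824.
B ships 22 of its 22, leaving 0.

0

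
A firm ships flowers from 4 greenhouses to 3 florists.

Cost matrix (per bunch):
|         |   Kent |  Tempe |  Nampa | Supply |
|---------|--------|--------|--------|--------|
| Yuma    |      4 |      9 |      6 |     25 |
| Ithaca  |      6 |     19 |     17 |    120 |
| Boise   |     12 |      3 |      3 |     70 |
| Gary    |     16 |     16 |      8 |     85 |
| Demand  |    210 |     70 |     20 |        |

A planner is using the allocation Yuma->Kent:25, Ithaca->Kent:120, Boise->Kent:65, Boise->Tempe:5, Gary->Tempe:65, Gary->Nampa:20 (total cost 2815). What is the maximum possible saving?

Current plan cost = 25·4 + 120·6 + 65·12 + 5·3 + 65·16 + 20·8 = 2815.
Optimal plan:
  Yuma→Kent: 25 × 4 = 100
  Ithaca→Kent: 120 × 6 = 720
  Boise→Tempe: 70 × 3 = 210
  Gary→Kent: 65 × 16 = 1040
  Gary→Nampa: 20 × 8 = 160
Optimal cost = 2230.
Saving = 2815 − 2230 = 585.

585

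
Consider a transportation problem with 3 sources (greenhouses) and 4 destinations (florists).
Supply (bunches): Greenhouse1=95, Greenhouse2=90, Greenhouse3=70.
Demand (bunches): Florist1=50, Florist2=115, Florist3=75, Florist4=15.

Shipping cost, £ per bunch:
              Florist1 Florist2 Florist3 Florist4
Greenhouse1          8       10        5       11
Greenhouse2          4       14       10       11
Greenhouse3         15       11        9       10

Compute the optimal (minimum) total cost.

2060

Optimal allocation:
  Greenhouse1 to Florist2: 20 × £10 = £200
  Greenhouse1 to Florist3: 75 × £5 = £375
  Greenhouse2 to Florist1: 50 × £4 = £200
  Greenhouse2 to Florist2: 25 × £14 = £350
  Greenhouse2 to Florist4: 15 × £11 = £165
  Greenhouse3 to Florist2: 70 × £11 = £770
Total = 200 + 375 + 200 + 350 + 165 + 770 = £2060.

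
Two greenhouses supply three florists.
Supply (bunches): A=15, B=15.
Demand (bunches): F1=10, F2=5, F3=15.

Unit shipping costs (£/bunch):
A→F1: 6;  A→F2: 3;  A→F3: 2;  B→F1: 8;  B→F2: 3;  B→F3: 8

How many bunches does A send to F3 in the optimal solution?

15

The minimum-cost plan:
  A–F3: 15 bunches
  B–F1: 10 bunches
  B–F2: 5 bunches
Total cost = £125.
So A→F3 carries 15 bunches.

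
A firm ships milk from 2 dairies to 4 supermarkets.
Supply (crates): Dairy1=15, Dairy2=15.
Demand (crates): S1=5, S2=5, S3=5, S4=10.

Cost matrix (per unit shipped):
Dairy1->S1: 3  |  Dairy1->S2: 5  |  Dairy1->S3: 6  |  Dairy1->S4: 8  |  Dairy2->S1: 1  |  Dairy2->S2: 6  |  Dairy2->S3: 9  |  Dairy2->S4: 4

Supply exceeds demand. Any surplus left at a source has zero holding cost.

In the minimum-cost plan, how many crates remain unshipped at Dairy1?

5

An optimal plan:
  Dairy1 to S2: 5 crates
  Dairy1 to S3: 5 crates
  Dairy2 to S1: 5 crates
  Dairy2 to S4: 10 crates
Total cost = 100.
Dairy1 ships 10 of its 15, leaving 5.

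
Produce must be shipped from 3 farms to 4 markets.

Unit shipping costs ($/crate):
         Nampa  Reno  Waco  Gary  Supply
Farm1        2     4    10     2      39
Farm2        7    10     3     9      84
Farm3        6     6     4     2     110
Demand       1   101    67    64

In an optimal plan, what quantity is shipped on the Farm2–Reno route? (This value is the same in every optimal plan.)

16

The minimum-cost plan:
  Farm1->Reno: 39 × $4 = $156
  Farm2->Nampa: 1 × $7 = $7
  Farm2->Reno: 16 × $10 = $160
  Farm2->Waco: 67 × $3 = $201
  Farm3->Reno: 46 × $6 = $276
  Farm3->Gary: 64 × $2 = $128
Total cost = $928.
So Farm2→Reno carries 16 crates.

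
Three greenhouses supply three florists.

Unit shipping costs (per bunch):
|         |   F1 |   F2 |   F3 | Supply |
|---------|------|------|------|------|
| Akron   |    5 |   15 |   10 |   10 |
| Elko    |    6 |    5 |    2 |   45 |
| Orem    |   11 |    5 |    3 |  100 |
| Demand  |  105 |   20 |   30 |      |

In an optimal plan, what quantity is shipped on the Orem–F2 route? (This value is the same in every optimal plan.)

20

The minimum-cost plan:
  Akron→F1: 10 bunches
  Elko→F1: 45 bunches
  Orem→F1: 50 bunches
  Orem→F2: 20 bunches
  Orem→F3: 30 bunches
Total cost = 1060.
So Orem→F2 carries 20 bunches.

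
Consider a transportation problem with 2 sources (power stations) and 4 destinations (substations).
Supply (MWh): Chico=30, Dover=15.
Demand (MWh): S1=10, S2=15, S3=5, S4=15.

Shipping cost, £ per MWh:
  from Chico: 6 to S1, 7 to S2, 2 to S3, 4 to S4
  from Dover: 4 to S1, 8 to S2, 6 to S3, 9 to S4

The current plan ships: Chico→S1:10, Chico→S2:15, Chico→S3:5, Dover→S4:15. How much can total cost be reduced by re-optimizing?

Current plan cost = 10·6 + 15·7 + 5·2 + 15·9 = £310.
Optimal plan:
  Chico→S2: 10 × £7 = £70
  Chico→S3: 5 × £2 = £10
  Chico→S4: 15 × £4 = £60
  Dover→S1: 10 × £4 = £40
  Dover→S2: 5 × £8 = £40
Optimal cost = £220.
Saving = 310 − 220 = £90.

90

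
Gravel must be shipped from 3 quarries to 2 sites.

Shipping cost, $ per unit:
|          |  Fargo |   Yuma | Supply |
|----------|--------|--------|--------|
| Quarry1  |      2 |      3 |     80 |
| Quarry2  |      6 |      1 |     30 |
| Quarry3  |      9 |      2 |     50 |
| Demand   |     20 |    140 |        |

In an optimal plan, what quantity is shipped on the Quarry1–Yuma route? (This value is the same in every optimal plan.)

60

Optimal shipments:
  Quarry1–Fargo: 20 × $2 = $40
  Quarry1–Yuma: 60 × $3 = $180
  Quarry2–Yuma: 30 × $1 = $30
  Quarry3–Yuma: 50 × $2 = $100
Total cost = $350.
So Quarry1→Yuma carries 60 truckloads.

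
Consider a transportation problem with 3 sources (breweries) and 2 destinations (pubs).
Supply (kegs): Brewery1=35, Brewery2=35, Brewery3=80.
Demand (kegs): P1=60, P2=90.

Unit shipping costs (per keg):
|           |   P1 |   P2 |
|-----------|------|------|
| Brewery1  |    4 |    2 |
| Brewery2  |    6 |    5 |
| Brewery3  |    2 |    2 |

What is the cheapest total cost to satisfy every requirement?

405

One minimum-cost allocation:
  Brewery1->P2: 35 × 2 = 70
  Brewery2->P2: 35 × 5 = 175
  Brewery3->P1: 60 × 2 = 120
  Brewery3->P2: 20 × 2 = 40
Total = 70 + 175 + 120 + 40 = 405.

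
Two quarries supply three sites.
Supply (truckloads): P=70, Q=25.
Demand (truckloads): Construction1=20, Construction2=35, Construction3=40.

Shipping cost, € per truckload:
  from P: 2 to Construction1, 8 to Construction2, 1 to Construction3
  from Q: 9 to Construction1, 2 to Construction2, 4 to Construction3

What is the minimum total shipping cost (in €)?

210

Optimal allocation:
  P->Construction1: 20 × €2 = €40
  P->Construction2: 10 × €8 = €80
  P->Construction3: 40 × €1 = €40
  Q->Construction2: 25 × €2 = €50
Total = 40 + 80 + 40 + 50 = €210.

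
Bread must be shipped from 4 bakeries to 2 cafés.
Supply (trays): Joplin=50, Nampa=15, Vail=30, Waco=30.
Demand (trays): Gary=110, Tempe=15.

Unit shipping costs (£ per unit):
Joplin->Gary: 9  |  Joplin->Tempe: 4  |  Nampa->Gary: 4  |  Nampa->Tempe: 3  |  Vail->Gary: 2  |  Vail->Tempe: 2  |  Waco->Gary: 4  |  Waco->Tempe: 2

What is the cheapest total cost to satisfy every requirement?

A cheapest plan:
  Joplin->Gary: 35 × £9 = £315
  Joplin->Tempe: 15 × £4 = £60
  Nampa->Gary: 15 × £4 = £60
  Vail->Gary: 30 × £2 = £60
  Waco->Gary: 30 × £4 = £120
Total = 315 + 60 + 60 + 60 + 120 = £615.

615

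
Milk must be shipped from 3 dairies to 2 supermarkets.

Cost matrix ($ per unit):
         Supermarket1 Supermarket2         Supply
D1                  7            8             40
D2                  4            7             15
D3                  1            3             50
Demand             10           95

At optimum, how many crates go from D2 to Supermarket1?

The minimum-cost plan:
  D1→Supermarket2: 40 × $8 = $320
  D2→Supermarket1: 10 × $4 = $40
  D2→Supermarket2: 5 × $7 = $35
  D3→Supermarket2: 50 × $3 = $150
Total cost = $545.
So D2→Supermarket1 carries 10 crates.

10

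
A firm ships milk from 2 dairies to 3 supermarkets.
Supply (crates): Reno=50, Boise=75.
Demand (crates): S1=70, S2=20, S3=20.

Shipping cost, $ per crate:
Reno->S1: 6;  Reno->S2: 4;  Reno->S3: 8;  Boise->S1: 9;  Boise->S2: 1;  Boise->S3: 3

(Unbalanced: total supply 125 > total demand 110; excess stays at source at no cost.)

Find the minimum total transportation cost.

A cheapest plan:
  Reno–S1: 50 × $6 = $300
  Boise–S1: 20 × $9 = $180
  Boise–S2: 20 × $1 = $20
  Boise–S3: 20 × $3 = $60
Total = 300 + 180 + 20 + 60 = $560.

560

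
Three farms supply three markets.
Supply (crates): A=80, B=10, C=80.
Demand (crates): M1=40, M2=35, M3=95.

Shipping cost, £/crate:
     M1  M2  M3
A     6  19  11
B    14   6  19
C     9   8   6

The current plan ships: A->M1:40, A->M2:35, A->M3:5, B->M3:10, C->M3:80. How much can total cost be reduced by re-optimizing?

360

Current plan cost = 40·6 + 35·19 + 5·11 + 10·19 + 80·6 = £1630.
Optimal plan:
  A→M1: 40 crates
  A→M3: 40 crates
  B→M2: 10 crates
  C→M2: 25 crates
  C→M3: 55 crates
Optimal cost = £1270.
Saving = 1630 − 1270 = £360.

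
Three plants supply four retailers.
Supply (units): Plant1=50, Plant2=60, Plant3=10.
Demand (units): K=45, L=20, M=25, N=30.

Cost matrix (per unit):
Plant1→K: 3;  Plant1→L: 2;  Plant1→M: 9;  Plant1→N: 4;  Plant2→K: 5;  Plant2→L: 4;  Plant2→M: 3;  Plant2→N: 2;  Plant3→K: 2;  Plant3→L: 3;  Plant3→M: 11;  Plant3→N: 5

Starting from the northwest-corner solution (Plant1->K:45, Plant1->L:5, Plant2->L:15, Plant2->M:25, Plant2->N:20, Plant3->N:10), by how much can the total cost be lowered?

60

Current plan cost = 45·3 + 5·2 + 15·4 + 25·3 + 20·2 + 10·5 = 370.
Optimal plan:
  Plant1->K: 30 × 3 = 90
  Plant1->L: 20 × 2 = 40
  Plant2->K: 5 × 5 = 25
  Plant2->M: 25 × 3 = 75
  Plant2->N: 30 × 2 = 60
  Plant3->K: 10 × 2 = 20
Optimal cost = 310.
Saving = 370 − 310 = 60.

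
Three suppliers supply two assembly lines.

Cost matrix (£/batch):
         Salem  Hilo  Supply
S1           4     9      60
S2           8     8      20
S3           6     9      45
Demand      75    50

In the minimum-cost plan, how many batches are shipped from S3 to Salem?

15

The minimum-cost plan:
  S1–Salem: 60 × £4 = £240
  S2–Hilo: 20 × £8 = £160
  S3–Salem: 15 × £6 = £90
  S3–Hilo: 30 × £9 = £270
Total cost = £760.
So S3→Salem carries 15 batches.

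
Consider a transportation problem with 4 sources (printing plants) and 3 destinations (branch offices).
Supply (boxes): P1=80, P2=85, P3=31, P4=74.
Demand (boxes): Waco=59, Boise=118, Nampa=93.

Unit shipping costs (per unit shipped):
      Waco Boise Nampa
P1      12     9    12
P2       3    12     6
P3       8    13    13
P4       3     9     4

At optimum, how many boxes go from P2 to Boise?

Solving gives:
  P1 to Boise: 80 × 9 = 720
  P2 to Waco: 59 × 3 = 177
  P2 to Nampa: 26 × 6 = 156
  P3 to Boise: 31 × 13 = 403
  P4 to Boise: 7 × 9 = 63
  P4 to Nampa: 67 × 4 = 268
Total cost = 1787.
The route P2→Boise is not used.

0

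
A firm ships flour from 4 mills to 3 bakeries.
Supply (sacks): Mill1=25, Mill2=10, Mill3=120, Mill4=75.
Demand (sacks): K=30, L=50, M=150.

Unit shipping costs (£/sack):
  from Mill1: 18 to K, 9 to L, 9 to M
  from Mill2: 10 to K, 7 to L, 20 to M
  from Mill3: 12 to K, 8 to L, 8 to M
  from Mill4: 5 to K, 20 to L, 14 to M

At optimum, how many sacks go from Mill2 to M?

0

The minimum-cost plan:
  Mill1→L: 25 sacks
  Mill2→L: 10 sacks
  Mill3→L: 15 sacks
  Mill3→M: 105 sacks
  Mill4→K: 30 sacks
  Mill4→M: 45 sacks
Total cost = £2035.
The route Mill2→M is not used.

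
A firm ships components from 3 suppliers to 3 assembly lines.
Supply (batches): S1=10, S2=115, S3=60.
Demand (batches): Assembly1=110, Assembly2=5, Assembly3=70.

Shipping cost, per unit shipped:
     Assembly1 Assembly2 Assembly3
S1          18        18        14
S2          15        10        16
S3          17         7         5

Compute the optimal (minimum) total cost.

One minimum-cost allocation:
  S1→Assembly3: 10 × 14 = 140
  S2→Assembly1: 110 × 15 = 1650
  S2→Assembly2: 5 × 10 = 50
  S3→Assembly3: 60 × 5 = 300
Total = 140 + 1650 + 50 + 300 = 2140.
(Supply check: S1 ships 10; S2 ships 115; S3 ships 60.)

2140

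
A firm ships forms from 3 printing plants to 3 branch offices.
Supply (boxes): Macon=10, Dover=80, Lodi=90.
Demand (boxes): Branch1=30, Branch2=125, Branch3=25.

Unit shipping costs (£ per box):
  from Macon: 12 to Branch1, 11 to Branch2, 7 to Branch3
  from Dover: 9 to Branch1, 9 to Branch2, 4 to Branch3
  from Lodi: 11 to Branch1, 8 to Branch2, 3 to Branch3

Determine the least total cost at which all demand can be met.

1425

Optimal allocation:
  Macon→Branch2: 10 × £11 = £110
  Dover→Branch1: 30 × £9 = £270
  Dover→Branch2: 25 × £9 = £225
  Dover→Branch3: 25 × £4 = £100
  Lodi→Branch2: 90 × £8 = £720
Total = 110 + 270 + 225 + 100 + 720 = £1425.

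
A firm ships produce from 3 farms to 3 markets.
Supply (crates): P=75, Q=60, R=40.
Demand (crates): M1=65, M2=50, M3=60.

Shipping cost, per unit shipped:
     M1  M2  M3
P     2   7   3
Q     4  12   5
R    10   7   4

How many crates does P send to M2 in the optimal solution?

10

The minimum-cost plan:
  P->M1: 5 crates
  P->M2: 10 crates
  P->M3: 60 crates
  Q->M1: 60 crates
  R->M2: 40 crates
Total cost = 780.
So P→M2 carries 10 crates.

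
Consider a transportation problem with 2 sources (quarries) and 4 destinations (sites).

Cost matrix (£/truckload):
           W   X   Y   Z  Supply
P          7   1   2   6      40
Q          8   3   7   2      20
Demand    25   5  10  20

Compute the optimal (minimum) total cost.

One minimum-cost allocation:
  P–W: 25 × £7 = £175
  P–X: 5 × £1 = £5
  P–Y: 10 × £2 = £20
  Q–Z: 20 × £2 = £40
Total = 175 + 5 + 20 + 40 = £240.

240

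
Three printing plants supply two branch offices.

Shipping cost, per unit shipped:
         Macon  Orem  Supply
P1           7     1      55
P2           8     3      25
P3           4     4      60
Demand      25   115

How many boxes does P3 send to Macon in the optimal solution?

25

Optimal shipments:
  P1 to Orem: 55 × 1 = 55
  P2 to Orem: 25 × 3 = 75
  P3 to Macon: 25 × 4 = 100
  P3 to Orem: 35 × 4 = 140
Total cost = 370.
So P3→Macon carries 25 boxes.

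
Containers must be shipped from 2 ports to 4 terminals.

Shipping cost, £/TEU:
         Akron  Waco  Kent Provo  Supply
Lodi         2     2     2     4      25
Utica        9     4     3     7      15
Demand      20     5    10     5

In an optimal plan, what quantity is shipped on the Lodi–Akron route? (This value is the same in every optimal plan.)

The minimum-cost plan:
  Lodi to Akron: 20 × £2 = £40
  Lodi to Provo: 5 × £4 = £20
  Utica to Waco: 5 × £4 = £20
  Utica to Kent: 10 × £3 = £30
Total cost = £110.
So Lodi→Akron carries 20 TEU.

20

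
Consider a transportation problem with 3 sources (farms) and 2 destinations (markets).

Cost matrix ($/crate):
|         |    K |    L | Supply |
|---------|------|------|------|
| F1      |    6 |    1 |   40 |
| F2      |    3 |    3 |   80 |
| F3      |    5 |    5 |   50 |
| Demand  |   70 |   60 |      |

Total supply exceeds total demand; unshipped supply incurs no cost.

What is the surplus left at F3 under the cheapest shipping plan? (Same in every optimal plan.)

Minimum-cost shipments:
  F1->L: 40 × $1 = $40
  F2->K: 60 × $3 = $180
  F2->L: 20 × $3 = $60
  F3->K: 10 × $5 = $50
Total cost = $330.
F3 ships 10 of its 50, leaving 40.

40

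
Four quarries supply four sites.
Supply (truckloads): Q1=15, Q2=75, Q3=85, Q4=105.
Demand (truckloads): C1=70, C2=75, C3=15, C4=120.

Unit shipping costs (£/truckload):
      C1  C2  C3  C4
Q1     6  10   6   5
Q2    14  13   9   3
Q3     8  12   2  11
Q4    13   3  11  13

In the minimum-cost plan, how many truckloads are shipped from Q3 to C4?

0

The minimum-cost plan:
  Q1–C4: 15 × £5 = £75
  Q2–C4: 75 × £3 = £225
  Q3–C1: 70 × £8 = £560
  Q3–C3: 15 × £2 = £30
  Q4–C2: 75 × £3 = £225
  Q4–C4: 30 × £13 = £390
Total cost = £1505.
The route Q3→C4 is not used.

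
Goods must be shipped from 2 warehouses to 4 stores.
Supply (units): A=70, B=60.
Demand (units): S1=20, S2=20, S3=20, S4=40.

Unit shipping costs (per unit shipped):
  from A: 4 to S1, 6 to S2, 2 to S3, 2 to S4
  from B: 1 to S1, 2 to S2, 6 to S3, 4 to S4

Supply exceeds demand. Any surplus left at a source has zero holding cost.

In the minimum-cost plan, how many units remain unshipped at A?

An optimal plan:
  A–S3: 20 × 2 = 40
  A–S4: 40 × 2 = 80
  B–S1: 20 × 1 = 20
  B–S2: 20 × 2 = 40
Total cost = 180.
A ships 60 of its 70, leaving 10.

10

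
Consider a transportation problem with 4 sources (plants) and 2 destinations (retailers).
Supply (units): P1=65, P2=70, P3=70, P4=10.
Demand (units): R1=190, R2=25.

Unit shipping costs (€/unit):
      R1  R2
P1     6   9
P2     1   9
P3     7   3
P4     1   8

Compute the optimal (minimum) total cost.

A cheapest plan:
  P1->R1: 65 × €6 = €390
  P2->R1: 70 × €1 = €70
  P3->R1: 45 × €7 = €315
  P3->R2: 25 × €3 = €75
  P4->R1: 10 × €1 = €10
Total = 390 + 70 + 315 + 75 + 10 = €860.

860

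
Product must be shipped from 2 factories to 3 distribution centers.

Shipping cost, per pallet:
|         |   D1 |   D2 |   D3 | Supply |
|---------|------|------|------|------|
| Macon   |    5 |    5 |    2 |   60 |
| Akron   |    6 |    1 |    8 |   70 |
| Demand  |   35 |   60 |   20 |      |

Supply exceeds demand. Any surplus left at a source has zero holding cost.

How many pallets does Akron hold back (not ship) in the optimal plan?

Minimum-cost shipments:
  Macon to D1: 35 pallets
  Macon to D3: 20 pallets
  Akron to D2: 60 pallets
Total cost = 275.
Akron ships 60 of its 70, leaving 10.

10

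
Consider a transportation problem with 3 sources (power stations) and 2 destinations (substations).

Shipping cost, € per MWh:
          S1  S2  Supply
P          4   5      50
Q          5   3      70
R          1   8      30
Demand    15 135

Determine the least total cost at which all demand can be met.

Optimal allocation:
  P->S2: 50 × €5 = €250
  Q->S2: 70 × €3 = €210
  R->S1: 15 × €1 = €15
  R->S2: 15 × €8 = €120
Total = 250 + 210 + 15 + 120 = €595.
(Supply check: P ships 50; Q ships 70; R ships 30.)

595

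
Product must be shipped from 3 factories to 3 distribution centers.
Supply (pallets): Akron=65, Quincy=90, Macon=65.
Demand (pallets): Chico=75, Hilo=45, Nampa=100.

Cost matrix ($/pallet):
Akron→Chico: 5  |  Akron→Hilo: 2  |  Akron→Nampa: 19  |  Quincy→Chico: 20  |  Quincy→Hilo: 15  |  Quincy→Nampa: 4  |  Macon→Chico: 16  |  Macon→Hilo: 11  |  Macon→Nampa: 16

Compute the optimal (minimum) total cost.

1500

Optimal allocation:
  Akron->Chico: 65 × $5 = $325
  Quincy->Nampa: 90 × $4 = $360
  Macon->Chico: 10 × $16 = $160
  Macon->Hilo: 45 × $11 = $495
  Macon->Nampa: 10 × $16 = $160
Total = 325 + 360 + 160 + 495 + 160 = $1500.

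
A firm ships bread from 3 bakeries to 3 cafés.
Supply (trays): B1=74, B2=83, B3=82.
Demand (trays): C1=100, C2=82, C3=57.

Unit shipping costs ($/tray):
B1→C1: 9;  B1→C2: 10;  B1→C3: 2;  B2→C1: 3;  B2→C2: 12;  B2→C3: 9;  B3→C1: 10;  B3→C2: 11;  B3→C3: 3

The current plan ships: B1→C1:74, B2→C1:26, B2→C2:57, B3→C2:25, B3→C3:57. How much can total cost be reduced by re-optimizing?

Current plan cost = 74·9 + 26·3 + 57·12 + 25·11 + 57·3 = $1874.
Optimal plan:
  B1->C2: 74 trays
  B2->C1: 83 trays
  B3->C1: 17 trays
  B3->C2: 8 trays
  B3->C3: 57 trays
Optimal cost = $1418.
Saving = 1874 − 1418 = $456.

456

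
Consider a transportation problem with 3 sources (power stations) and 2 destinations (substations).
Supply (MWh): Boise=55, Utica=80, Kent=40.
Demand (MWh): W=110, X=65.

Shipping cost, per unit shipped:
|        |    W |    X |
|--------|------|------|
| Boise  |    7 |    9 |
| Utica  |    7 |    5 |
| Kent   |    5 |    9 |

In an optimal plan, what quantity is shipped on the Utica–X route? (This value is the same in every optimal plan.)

65

Optimal shipments:
  Boise–W: 55 × 7 = 385
  Utica–W: 15 × 7 = 105
  Utica–X: 65 × 5 = 325
  Kent–W: 40 × 5 = 200
Total cost = 1015.
So Utica→X carries 65 MWh.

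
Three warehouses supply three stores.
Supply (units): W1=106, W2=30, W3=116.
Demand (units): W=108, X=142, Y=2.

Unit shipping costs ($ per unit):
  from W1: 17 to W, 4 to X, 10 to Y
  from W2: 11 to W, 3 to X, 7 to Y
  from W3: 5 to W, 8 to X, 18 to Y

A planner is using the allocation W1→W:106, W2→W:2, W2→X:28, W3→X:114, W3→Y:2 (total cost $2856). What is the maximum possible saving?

Current plan cost = 106·17 + 2·11 + 28·3 + 114·8 + 2·18 = $2856.
Optimal plan:
  W1->X: 106 units
  W2->X: 28 units
  W2->Y: 2 units
  W3->W: 108 units
  W3->X: 8 units
Optimal cost = $1126.
Saving = 2856 − 1126 = $1730.

1730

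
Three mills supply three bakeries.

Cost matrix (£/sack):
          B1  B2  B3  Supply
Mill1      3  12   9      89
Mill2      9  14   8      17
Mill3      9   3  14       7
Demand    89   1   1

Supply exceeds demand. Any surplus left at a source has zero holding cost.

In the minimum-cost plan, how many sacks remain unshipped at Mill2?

16

Minimum-cost shipments:
  Mill1→B1: 89 × £3 = £267
  Mill2→B3: 1 × £8 = £8
  Mill3→B2: 1 × £3 = £3
Total cost = £278.
Mill2 ships 1 of its 17, leaving 16.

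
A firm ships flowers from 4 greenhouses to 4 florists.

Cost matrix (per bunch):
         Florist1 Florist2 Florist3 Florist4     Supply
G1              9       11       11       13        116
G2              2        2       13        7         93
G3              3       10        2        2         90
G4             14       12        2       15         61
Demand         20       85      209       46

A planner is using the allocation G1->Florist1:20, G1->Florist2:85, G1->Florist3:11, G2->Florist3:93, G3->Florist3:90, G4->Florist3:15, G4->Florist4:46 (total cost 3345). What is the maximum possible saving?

Current plan cost = 20·9 + 85·11 + 11·11 + 93·13 + 90·2 + 15·2 + 46·15 = 3345.
Optimal plan:
  G1 to Florist1: 12 × 9 = 108
  G1 to Florist3: 104 × 11 = 1144
  G2 to Florist1: 8 × 2 = 16
  G2 to Florist2: 85 × 2 = 170
  G3 to Florist3: 44 × 2 = 88
  G3 to Florist4: 46 × 2 = 92
  G4 to Florist3: 61 × 2 = 122
Optimal cost = 1740.
Saving = 3345 − 1740 = 1605.

1605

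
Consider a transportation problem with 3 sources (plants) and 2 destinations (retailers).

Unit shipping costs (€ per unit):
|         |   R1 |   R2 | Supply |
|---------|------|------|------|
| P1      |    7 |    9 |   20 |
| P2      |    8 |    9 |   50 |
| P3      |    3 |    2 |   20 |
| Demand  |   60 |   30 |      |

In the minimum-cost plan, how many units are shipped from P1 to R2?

0

Solving gives:
  P1→R1: 20 × €7 = €140
  P2→R1: 40 × €8 = €320
  P2→R2: 10 × €9 = €90
  P3→R2: 20 × €2 = €40
Total cost = €590.
The route P1→R2 is not used.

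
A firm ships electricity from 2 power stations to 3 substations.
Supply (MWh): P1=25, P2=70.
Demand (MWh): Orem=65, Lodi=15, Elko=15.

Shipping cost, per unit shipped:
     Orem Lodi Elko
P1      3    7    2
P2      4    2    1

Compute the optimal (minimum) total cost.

A cheapest plan:
  P1–Orem: 25 × 3 = 75
  P2–Orem: 40 × 4 = 160
  P2–Lodi: 15 × 2 = 30
  P2–Elko: 15 × 1 = 15
Total = 75 + 160 + 30 + 15 = 280.

280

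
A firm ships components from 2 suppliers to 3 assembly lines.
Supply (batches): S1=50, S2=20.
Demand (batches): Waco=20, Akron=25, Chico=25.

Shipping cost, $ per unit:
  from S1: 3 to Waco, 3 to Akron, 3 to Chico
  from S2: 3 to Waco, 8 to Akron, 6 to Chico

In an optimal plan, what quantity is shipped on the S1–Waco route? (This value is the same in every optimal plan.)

The minimum-cost plan:
  S1->Akron: 25 × $3 = $75
  S1->Chico: 25 × $3 = $75
  S2->Waco: 20 × $3 = $60
Total cost = $210.
The route S1→Waco is not used.

0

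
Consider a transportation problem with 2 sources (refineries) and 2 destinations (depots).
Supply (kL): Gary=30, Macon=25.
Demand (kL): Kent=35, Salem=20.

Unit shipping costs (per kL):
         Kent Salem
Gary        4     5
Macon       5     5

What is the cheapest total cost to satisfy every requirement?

An optimal shipping plan:
  Gary→Kent: 30 × 4 = 120
  Macon→Kent: 5 × 5 = 25
  Macon→Salem: 20 × 5 = 100
Total = 120 + 25 + 100 = 245.

245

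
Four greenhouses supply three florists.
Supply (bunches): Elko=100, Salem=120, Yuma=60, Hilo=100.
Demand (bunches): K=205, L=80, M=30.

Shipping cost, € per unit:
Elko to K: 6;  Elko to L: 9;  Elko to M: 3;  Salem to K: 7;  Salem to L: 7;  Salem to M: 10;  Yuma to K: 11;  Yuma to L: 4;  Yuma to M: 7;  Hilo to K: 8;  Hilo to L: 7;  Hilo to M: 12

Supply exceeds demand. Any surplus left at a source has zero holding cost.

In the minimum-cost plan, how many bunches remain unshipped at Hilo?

Minimum-cost shipments:
  Elko→K: 70 × €6 = €420
  Elko→M: 30 × €3 = €90
  Salem→K: 120 × €7 = €840
  Yuma→L: 60 × €4 = €240
  Hilo→K: 15 × €8 = €120
  Hilo→L: 20 × €7 = €140
Total cost = €1850.
Hilo ships 35 of its 100, leaving 65.

65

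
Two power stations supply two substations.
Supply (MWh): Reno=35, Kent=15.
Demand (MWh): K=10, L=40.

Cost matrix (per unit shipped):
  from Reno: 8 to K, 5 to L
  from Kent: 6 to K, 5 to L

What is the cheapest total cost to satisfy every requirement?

260

An optimal shipping plan:
  Reno to L: 35 × 5 = 175
  Kent to K: 10 × 6 = 60
  Kent to L: 5 × 5 = 25
Total = 175 + 60 + 25 = 260.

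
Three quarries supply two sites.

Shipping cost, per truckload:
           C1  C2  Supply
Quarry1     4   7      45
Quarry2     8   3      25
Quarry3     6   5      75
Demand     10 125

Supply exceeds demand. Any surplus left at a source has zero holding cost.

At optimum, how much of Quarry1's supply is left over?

An optimal plan:
  Quarry1–C1: 10 × 4 = 40
  Quarry1–C2: 25 × 7 = 175
  Quarry2–C2: 25 × 3 = 75
  Quarry3–C2: 75 × 5 = 375
Total cost = 665.
Quarry1 ships 35 of its 45, leaving 10.

10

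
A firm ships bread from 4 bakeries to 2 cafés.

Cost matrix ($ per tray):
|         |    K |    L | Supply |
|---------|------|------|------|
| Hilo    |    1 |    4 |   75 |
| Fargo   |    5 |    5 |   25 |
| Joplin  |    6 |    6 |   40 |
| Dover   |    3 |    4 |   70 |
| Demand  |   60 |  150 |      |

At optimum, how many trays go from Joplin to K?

Optimal shipments:
  Hilo–K: 60 × $1 = $60
  Hilo–L: 15 × $4 = $60
  Fargo–L: 25 × $5 = $125
  Joplin–L: 40 × $6 = $240
  Dover–L: 70 × $4 = $280
Total cost = $765.
The route Joplin→K is not used.

0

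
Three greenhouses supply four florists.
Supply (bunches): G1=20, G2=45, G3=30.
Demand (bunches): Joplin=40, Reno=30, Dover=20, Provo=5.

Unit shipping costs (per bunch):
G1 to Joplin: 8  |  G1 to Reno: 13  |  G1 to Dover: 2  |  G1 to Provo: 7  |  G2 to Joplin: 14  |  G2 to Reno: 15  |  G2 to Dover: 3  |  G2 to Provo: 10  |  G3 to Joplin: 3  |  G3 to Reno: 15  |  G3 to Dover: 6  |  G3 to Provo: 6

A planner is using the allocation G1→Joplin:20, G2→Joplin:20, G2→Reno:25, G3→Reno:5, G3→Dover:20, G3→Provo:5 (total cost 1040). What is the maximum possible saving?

Current plan cost = 20·8 + 20·14 + 25·15 + 5·15 + 20·6 + 5·6 = 1040.
Optimal plan:
  G1 to Joplin: 10 bunches
  G1 to Reno: 5 bunches
  G1 to Provo: 5 bunches
  G2 to Reno: 25 bunches
  G2 to Dover: 20 bunches
  G3 to Joplin: 30 bunches
Optimal cost = 705.
Saving = 1040 − 705 = 335.

335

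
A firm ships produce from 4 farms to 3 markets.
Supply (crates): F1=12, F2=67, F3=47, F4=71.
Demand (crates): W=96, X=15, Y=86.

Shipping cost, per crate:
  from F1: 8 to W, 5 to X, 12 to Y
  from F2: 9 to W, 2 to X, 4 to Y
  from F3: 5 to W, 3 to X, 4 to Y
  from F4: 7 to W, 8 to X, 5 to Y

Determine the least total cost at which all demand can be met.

A cheapest plan:
  F1->W: 12 × 8 = 96
  F2->X: 15 × 2 = 30
  F2->Y: 52 × 4 = 208
  F3->W: 47 × 5 = 235
  F4->W: 37 × 7 = 259
  F4->Y: 34 × 5 = 170
Total = 96 + 30 + 208 + 235 + 259 + 170 = 998.
(Supply check: F1 ships 12; F2 ships 67; F3 ships 47; F4 ships 71.)

998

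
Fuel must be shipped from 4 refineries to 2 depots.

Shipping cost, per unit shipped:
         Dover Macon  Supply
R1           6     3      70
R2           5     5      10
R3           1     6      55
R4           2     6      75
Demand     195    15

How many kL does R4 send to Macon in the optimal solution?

The minimum-cost plan:
  R1→Dover: 55 × 6 = 330
  R1→Macon: 15 × 3 = 45
  R2→Dover: 10 × 5 = 50
  R3→Dover: 55 × 1 = 55
  R4→Dover: 75 × 2 = 150
Total cost = 630.
The route R4→Macon is not used.

0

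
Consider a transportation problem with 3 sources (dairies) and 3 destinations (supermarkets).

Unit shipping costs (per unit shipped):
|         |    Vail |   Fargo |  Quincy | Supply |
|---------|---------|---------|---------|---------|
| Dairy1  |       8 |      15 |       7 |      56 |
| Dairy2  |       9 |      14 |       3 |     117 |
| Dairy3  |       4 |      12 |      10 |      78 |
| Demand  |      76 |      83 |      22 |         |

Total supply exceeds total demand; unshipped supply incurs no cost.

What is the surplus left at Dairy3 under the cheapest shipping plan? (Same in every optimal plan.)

0

Minimum-cost shipments:
  Dairy2 to Fargo: 81 × 14 = 1134
  Dairy2 to Quincy: 22 × 3 = 66
  Dairy3 to Vail: 76 × 4 = 304
  Dairy3 to Fargo: 2 × 12 = 24
Total cost = 1528.
Dairy3 ships 78 of its 78, leaving 0.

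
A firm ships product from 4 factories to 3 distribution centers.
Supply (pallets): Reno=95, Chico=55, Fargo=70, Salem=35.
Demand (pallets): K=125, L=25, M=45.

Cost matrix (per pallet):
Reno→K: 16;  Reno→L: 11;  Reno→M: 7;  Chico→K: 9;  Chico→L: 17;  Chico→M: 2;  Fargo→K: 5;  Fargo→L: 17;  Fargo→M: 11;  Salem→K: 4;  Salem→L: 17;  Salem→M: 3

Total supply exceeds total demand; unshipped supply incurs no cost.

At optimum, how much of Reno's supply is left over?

An optimal plan:
  Reno→L: 25 × 11 = 275
  Reno→M: 10 × 7 = 70
  Chico→K: 20 × 9 = 180
  Chico→M: 35 × 2 = 70
  Fargo→K: 70 × 5 = 350
  Salem→K: 35 × 4 = 140
Total cost = 1085.
Reno ships 35 of its 95, leaving 60.

60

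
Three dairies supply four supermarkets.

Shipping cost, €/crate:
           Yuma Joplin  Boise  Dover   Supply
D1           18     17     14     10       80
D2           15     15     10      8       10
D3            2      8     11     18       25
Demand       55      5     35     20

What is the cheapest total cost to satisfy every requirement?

1325

An optimal shipping plan:
  D1->Yuma: 30 crates
  D1->Joplin: 5 crates
  D1->Boise: 25 crates
  D1->Dover: 20 crates
  D2->Boise: 10 crates
  D3->Yuma: 25 crates
Total cost = €1325.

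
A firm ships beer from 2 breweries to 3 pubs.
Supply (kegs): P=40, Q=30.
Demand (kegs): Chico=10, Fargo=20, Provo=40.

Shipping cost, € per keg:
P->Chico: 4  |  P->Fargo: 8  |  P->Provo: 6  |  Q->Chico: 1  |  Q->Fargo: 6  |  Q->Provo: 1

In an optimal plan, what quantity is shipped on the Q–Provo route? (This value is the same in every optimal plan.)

Solving gives:
  P–Chico: 10 × €4 = €40
  P–Fargo: 20 × €8 = €160
  P–Provo: 10 × €6 = €60
  Q–Provo: 30 × €1 = €30
Total cost = €290.
So Q→Provo carries 30 kegs.

30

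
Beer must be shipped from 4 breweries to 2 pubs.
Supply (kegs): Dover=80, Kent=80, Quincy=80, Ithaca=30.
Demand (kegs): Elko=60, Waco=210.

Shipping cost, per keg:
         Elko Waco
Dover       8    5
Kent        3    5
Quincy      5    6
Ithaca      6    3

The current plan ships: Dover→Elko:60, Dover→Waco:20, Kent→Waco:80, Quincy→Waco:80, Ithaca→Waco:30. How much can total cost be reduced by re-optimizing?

300

Current plan cost = 60·8 + 20·5 + 80·5 + 80·6 + 30·3 = 1550.
Optimal plan:
  Dover->Waco: 80 × 5 = 400
  Kent->Elko: 60 × 3 = 180
  Kent->Waco: 20 × 5 = 100
  Quincy->Waco: 80 × 6 = 480
  Ithaca->Waco: 30 × 3 = 90
Optimal cost = 1250.
Saving = 1550 − 1250 = 300.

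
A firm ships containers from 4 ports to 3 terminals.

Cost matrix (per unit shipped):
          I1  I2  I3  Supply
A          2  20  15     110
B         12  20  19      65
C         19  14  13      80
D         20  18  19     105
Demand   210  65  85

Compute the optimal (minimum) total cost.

4005

An optimal shipping plan:
  A–I1: 110 × 2 = 220
  B–I1: 65 × 12 = 780
  C–I3: 80 × 13 = 1040
  D–I1: 35 × 20 = 700
  D–I2: 65 × 18 = 1170
  D–I3: 5 × 19 = 95
Total = 220 + 780 + 1040 + 700 + 1170 + 95 = 4005.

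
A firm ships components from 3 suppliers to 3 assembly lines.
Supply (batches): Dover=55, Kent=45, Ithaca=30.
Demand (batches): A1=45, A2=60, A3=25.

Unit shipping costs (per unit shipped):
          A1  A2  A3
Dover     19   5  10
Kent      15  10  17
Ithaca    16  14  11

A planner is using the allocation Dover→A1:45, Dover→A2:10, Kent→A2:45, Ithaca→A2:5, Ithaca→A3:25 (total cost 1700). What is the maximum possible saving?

420

Current plan cost = 45·19 + 10·5 + 45·10 + 5·14 + 25·11 = 1700.
Optimal plan:
  Dover->A2: 55 batches
  Kent->A1: 40 batches
  Kent->A2: 5 batches
  Ithaca->A1: 5 batches
  Ithaca->A3: 25 batches
Optimal cost = 1280.
Saving = 1700 − 1280 = 420.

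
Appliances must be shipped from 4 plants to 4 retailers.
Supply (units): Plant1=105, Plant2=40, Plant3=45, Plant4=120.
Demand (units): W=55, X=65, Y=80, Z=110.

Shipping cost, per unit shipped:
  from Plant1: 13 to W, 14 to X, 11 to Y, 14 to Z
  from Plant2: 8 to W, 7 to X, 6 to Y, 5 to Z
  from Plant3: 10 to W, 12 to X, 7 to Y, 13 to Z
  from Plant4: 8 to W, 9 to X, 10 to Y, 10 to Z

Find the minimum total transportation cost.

Optimal allocation:
  Plant1–Y: 35 units
  Plant1–Z: 70 units
  Plant2–Z: 40 units
  Plant3–Y: 45 units
  Plant4–W: 55 units
  Plant4–X: 65 units
Total cost = 2905.
(Supply check: Plant1 ships 105; Plant2 ships 40; Plant3 ships 45; Plant4 ships 120.)

2905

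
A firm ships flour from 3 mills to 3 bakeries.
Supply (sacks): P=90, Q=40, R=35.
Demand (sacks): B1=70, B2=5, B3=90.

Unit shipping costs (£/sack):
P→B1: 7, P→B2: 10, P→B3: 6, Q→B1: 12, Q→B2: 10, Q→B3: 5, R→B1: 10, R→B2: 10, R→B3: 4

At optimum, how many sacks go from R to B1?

Optimal shipments:
  P to B1: 70 × £7 = £490
  P to B2: 5 × £10 = £50
  P to B3: 15 × £6 = £90
  Q to B3: 40 × £5 = £200
  R to B3: 35 × £4 = £140
Total cost = £970.
The route R→B1 is not used.

0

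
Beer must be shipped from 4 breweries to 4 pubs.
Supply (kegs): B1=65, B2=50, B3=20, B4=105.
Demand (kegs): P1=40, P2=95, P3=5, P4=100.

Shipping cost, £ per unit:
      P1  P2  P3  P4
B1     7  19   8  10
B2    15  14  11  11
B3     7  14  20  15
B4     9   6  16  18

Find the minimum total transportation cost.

An optimal shipping plan:
  B1→P1: 10 × £7 = £70
  B1→P3: 5 × £8 = £40
  B1→P4: 50 × £10 = £500
  B2→P4: 50 × £11 = £550
  B3→P1: 20 × £7 = £140
  B4→P1: 10 × £9 = £90
  B4→P2: 95 × £6 = £570
Total = 70 + 40 + 500 + 550 + 140 + 90 + 570 = £1960.

1960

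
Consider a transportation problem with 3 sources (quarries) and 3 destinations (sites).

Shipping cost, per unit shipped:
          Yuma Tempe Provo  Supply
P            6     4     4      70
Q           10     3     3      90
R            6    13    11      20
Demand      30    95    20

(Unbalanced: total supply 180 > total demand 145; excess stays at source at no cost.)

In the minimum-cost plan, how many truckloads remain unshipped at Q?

0

An optimal plan:
  P→Yuma: 10 × 6 = 60
  P→Tempe: 25 × 4 = 100
  Q→Tempe: 70 × 3 = 210
  Q→Provo: 20 × 3 = 60
  R→Yuma: 20 × 6 = 120
Total cost = 550.
Q ships 90 of its 90, leaving 0.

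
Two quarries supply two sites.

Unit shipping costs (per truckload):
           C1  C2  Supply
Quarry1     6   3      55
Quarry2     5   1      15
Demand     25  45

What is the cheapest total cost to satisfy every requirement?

Optimal allocation:
  Quarry1->C1: 25 truckloads
  Quarry1->C2: 30 truckloads
  Quarry2->C2: 15 truckloads
Total cost = 255.

255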